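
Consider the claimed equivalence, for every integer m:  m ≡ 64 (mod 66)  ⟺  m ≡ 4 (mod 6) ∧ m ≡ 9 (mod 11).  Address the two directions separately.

(→) Suppose m ≡ 64 (mod 66); write m = 66j + 64. Since 6 ∣ 66, reducing mod 6 gives m ≡ 64 ≡ 4 (mod 6); since 11 ∣ 66, reducing mod 11 gives m ≡ 64 ≡ 9 (mod 11).

(←) Conversely, if m ≡ 4 (mod 6) and m ≡ 9 (mod 11), then by the Chinese remainder theorem m ≡ 64 (mod 66). This is exactly m ≡ 64 (mod 66).

The biconditional holds.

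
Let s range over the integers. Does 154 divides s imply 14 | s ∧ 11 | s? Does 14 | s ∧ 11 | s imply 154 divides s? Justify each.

[⇐] Suppose 14 ∣ s and 11 ∣ s. Any common multiple of 14 and 11 is a multiple of their lcm; here gcd(14, 11) = 1, so lcm(14, 11) = 14·11 = 154, so 154 ∣ s.

[⇒] If 154 ∣ s, write s = 154q. Since 154 = 11·14, s = 14·(11q), so 14 ∣ s; and since 154 = 14·11, s = 11·(14q), so 11 ∣ s.

Equivalent; both directions hold.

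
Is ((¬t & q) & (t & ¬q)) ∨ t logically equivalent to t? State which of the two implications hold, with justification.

The biconditional holds.

(⟹) Assume the antecedent. If t is true, t reduces to true regardless of the other variables. If t is false, the antecedent cannot hold. Either way t holds.

(⟸) Assume the antecedent. If t is true, ((¬t & q) & (t & ¬q)) ∨ t reduces to true regardless of the other variables. If t is false, the antecedent cannot hold. Either way ((¬t & q) & (t & ¬q)) ∨ t holds.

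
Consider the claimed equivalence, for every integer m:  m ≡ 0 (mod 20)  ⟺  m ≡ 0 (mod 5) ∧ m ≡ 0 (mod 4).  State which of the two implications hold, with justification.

(→) Suppose m ≡ 0 (mod 20); write m = 20j + 0. Since 5 ∣ 20, reducing mod 5 gives m ≡ 0 (mod 5); since 4 ∣ 20, reducing mod 4 gives m ≡ 0 (mod 4).

(←) Conversely, if m ≡ 0 (mod 5) and m ≡ 0 (mod 4), then by the Chinese remainder theorem m ≡ 0 (mod 20). This is exactly m ≡ 0 (mod 20).

The biconditional holds.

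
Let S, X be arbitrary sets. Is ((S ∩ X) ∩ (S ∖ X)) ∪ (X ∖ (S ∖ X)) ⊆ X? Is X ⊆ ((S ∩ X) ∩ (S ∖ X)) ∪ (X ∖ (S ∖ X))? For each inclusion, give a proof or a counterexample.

(⟹) Let x ∈ ((S ∩ X) ∩ (S ∖ X)) ∪ (X ∖ (S ∖ X)). Then either x ∈ X and x ∉ S; or x ∈ S ∩ X. In each case x ∈ X, so ((S ∩ X) ∩ (S ∖ X)) ∪ (X ∖ (S ∖ X)) ⊆ X.

(⟸) Let x ∈ X. Then either x ∈ X and x ∉ S; or x ∈ S ∩ X. In each case x ∈ ((S ∩ X) ∩ (S ∖ X)) ∪ (X ∖ (S ∖ X)), so X ⊆ ((S ∩ X) ∩ (S ∖ X)) ∪ (X ∖ (S ∖ X)).

Both inclusions hold.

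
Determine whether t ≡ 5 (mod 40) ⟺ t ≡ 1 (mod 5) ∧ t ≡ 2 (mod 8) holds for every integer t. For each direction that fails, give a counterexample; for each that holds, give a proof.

Forward direction. This fails: t = 5 gives 5 ≡ 5 (mod 40) but 5 ≡ 0 (mod 5), so the conjunction on the right does not hold.

Converse. This fails: t = 26 satisfies both congruences on the right (26 ≡ 1 mod 5 and 26 ≡ 2 mod 8) yet 26 ≡ 26 (mod 40), not 5.

(⇒) fails and (⇐) fails.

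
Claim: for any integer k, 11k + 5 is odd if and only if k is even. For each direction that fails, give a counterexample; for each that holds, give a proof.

(⟹) Suppose 11k + 5 is odd. Since 11 is odd, 11k and k have the same parity, so 11k + 5 ≡ k + 5 (mod 2). As 5 is odd, 11k + 5 is odd exactly when k is even. Thus k is even.

(⟸) Conversely, suppose k is even; write k = 2j. Then 11k + 5 = 11·(2j) + 5 = 2·11j + 5, which is odd.

The biconditional holds.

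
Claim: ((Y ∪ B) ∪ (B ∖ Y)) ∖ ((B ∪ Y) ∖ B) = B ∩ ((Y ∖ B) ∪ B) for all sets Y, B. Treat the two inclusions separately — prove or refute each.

Both inclusions hold.

Forward inclusion. Let x ∈ ((Y ∪ B) ∪ (B ∖ Y)) ∖ ((B ∪ Y) ∖ B). Then either x ∈ B and x ∉ Y; or x ∈ Y ∩ B. In each case x ∈ B ∩ ((Y ∖ B) ∪ B), so ((Y ∪ B) ∪ (B ∖ Y)) ∖ ((B ∪ Y) ∖ B) ⊆ B ∩ ((Y ∖ B) ∪ B).

Reverse inclusion. Let x ∈ B ∩ ((Y ∖ B) ∪ B). Then either x ∈ B and x ∉ Y; or x ∈ Y ∩ B. In each case x ∈ ((Y ∪ B) ∪ (B ∖ Y)) ∖ ((B ∪ Y) ∖ B), so B ∩ ((Y ∖ B) ∪ B) ⊆ ((Y ∪ B) ∪ (B ∖ Y)) ∖ ((B ∪ Y) ∖ B).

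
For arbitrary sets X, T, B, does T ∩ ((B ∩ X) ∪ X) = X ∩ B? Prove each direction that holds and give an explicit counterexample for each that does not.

Neither inclusion holds.

Forward inclusion. This inclusion fails. Take X = {1}, T = {1}, B = ∅; then 1 ∈ T ∩ ((B ∩ X) ∪ X) but 1 ∉ X ∩ B.

Reverse inclusion. This inclusion fails. Take X = {1}, T = ∅, B = {1}; then 1 ∈ X ∩ B but 1 ∉ T ∩ ((B ∩ X) ∪ X).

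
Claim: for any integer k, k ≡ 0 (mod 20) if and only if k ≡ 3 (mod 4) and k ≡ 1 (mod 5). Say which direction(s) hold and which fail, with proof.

[⇒] This fails: k = 0 gives 0 ≡ 0 (mod 20) but 0 ≡ 0 (mod 4), so the conjunction on the right does not hold.

[⇐] This fails: k = 11 satisfies both congruences on the right (11 ≡ 3 mod 4 and 11 ≡ 1 mod 5) yet 11 ≡ 11 (mod 20), not 0.

Both directions fail.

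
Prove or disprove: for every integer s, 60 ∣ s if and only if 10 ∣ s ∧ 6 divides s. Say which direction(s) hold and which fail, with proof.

(⇒) If 60 ∣ s, write s = 60q. Since 60 = 6·10, s = 10·(6q), so 10 ∣ s; and since 60 = 10·6, s = 6·(10q), so 6 ∣ s.

(⇐) This fails: take s = 30. Both 10 ∣ 30 and 6 ∣ 30, yet 30 is not a multiple of 60 (since 30 = 0·60 + 30), so 60 ∤ 30.

Only the forward implication holds.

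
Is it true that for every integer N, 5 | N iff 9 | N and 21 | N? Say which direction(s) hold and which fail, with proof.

(⇒) fails and (⇐) fails.

(→) This fails: take N = 5. Certainly 5 ∣ 5, but 9 ∤ 5.

(←) This fails: take N = 63. Both 9 ∣ 63 and 21 ∣ 63, yet 63 is not a multiple of 5 (since 63 = 12·5 + 3), so 5 ∤ 63.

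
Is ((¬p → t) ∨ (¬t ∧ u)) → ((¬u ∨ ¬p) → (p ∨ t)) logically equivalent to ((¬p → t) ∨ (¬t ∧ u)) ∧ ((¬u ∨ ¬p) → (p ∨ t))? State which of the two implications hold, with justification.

The forward direction fails; the converse holds.

(⟸) Assume the antecedent. If t is true, the consequent reduces to true regardless of the other variables. If t is false, the antecedent forces (t = F, p = T, u = F) or (t = F, p = T, u = T), and the consequent holds there. Either way the consequent holds.

(⟹) This fails. Under t = F, p = F, u = F, the left side is true but the right side is false.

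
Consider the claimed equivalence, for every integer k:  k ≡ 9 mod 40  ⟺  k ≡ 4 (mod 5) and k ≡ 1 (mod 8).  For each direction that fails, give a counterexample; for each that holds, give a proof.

[⇒] Suppose k ≡ 9 (mod 40); write k = 40j + 9. Since 5 ∣ 40, reducing mod 5 gives k ≡ 9 ≡ 4 (mod 5); since 8 ∣ 40, reducing mod 8 gives k ≡ 9 ≡ 1 (mod 8).

[⇐] Conversely, if k ≡ 4 (mod 5) and k ≡ 1 (mod 8), then by the Chinese remainder theorem k ≡ 9 (mod 40). This is exactly k ≡ 9 (mod 40).

The biconditional holds.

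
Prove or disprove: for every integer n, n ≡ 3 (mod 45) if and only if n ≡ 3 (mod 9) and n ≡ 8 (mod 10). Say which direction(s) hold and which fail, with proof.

[⇐] If n ≡ 3 (mod 9) and n ≡ 8 (mod 10), then by the Chinese remainder theorem n ≡ 48 (mod 90). Since 48 ≡ 3 (mod 45) and 45 ∣ 90, we get n ≡ 3 (mod 45).

[⇒] This fails: n = 3 gives 3 ≡ 3 (mod 45) but 3 ≡ 3 (mod 10), so the conjunction on the right does not hold.

Only the reverse direction holds.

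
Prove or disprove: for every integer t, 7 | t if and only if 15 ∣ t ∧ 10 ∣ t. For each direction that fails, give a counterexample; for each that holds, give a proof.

Neither implication holds.

(⇒) This fails: take t = 7. Certainly 7 ∣ 7, but 15 ∤ 7.

(⇐) This fails: take t = 30. Both 15 ∣ 30 and 10 ∣ 30, yet 30 is not a multiple of 7 (since 30 = 4·7 + 2), so 7 ∤ 30.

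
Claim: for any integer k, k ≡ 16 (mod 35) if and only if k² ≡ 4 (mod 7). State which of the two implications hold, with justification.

(⇒) holds; (⇐) fails.

Converse. This fails: take k = 2. Then 2² = 4 ≡ 4 (mod 7), yet 2 ≡ 2 (mod 35), not 16.

Forward direction. Suppose k ≡ 16 (mod 35). Then k² ≡ 16² = 256 (mod 35), and since 7 ∣ 35, also k² ≡ 4 (mod 7).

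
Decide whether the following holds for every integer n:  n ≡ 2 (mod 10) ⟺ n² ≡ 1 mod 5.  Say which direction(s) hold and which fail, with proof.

[⇒] This fails: take n = 2. Then 2 ≡ 2 (mod 10), but 2² = 4 ≡ 4 (mod 5), not 1.

[⇐] This fails: take n = 1. Then 1² = 1 ≡ 1 (mod 5), yet 1 ≡ 1 (mod 10), not 2.

Neither implication holds.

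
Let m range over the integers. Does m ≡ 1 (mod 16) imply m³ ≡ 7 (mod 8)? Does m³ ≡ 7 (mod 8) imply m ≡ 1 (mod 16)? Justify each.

Neither direction holds.

(⟹) This fails: take m = 1. Then 1 ≡ 1 (mod 16), but 1³ = 1 ≡ 1 (mod 8), not 7.

(⟸) This fails: take m = 7. Then 7³ = 343 ≡ 7 (mod 8), yet 7 ≡ 7 (mod 16), not 1.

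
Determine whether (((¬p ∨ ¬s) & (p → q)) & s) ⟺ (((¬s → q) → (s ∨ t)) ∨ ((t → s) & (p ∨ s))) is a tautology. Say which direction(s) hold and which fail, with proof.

Forward direction. Assume the antecedent. If s is true, the consequent reduces to true regardless of the other variables. If s is false, the antecedent cannot hold. Either way the consequent holds.

Converse. This fails. Under s = F, q = F, t = F, p = F, the left side is false but the right side is true.

Only the forward implication holds.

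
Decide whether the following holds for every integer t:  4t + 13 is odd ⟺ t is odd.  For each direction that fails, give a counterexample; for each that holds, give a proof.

Only the reverse direction holds.

(→) This fails: take t = 2. Then 4t + 13 = 21, which is odd, yet t = 2 is even, not odd.

(←) Suppose t is odd. Since 4 is even, 4t is even for every t, so 4t + 13 has the same parity as 13, which is odd. Hence 4t + 13 is odd.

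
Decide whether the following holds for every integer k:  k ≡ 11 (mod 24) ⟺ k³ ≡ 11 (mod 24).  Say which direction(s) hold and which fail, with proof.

Both directions hold.

(⟹) Suppose k ≡ 11 (mod 24). Write k = 24j + 11. Then (24j + 11)³ = 13824j³ + 19008j² + 8712j + 1331 = 24(576j³ + 792j² + 363j + 55) + 11, so k³ ≡ 11 (mod 24).

(⟸) Conversely, suppose k³ ≡ 11 (mod 24). The only residue r in {0, …, 23} with r³ ≡ 11 (mod 24) is r = 11, so k ≡ 11 (mod 24).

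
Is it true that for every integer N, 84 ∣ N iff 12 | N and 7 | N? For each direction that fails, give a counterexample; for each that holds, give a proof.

Both directions hold.

[⇒] If 84 ∣ N, write N = 84q. Since 84 = 7·12, N = 12·(7q), so 12 ∣ N; and since 84 = 12·7, N = 7·(12q), so 7 ∣ N.

[⇐] Suppose 12 ∣ N and 7 ∣ N. Any common multiple of 12 and 7 is a multiple of their lcm; here gcd(12, 7) = 1, so lcm(12, 7) = 12·7 = 84, so 84 ∣ N.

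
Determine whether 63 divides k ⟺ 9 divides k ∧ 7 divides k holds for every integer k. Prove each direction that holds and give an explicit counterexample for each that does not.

(⟸) Suppose 9 ∣ k and 7 ∣ k. Any common multiple of 9 and 7 is a multiple of their lcm; here gcd(9, 7) = 1, so lcm(9, 7) = 9·7 = 63, so 63 ∣ k.

(⟹) If 63 ∣ k, write k = 63q. Since 63 = 7·9, k = 9·(7q), so 9 ∣ k; and since 63 = 9·7, k = 7·(9q), so 7 ∣ k.

Equivalent; both directions hold.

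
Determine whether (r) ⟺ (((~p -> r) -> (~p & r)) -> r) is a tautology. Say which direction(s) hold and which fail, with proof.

Only the forward implication holds.

(⟸) This fails. Under r = F, p = T, the left side is false but the right side is true.

(⟹) Assume the antecedent. If r is true, ((~p -> r) -> (~p & r)) -> r reduces to true regardless of the other variables. If r is false, the antecedent cannot hold. Either way ((~p -> r) -> (~p & r)) -> r holds.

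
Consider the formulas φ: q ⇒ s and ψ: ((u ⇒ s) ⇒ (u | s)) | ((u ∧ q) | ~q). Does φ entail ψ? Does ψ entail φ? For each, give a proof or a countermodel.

(⇒) holds; (⇐) fails.

(⇒) Assume the antecedent. If q is true, the antecedent forces (q = T, u = F, s = T) or (q = T, u = T, s = T), and the consequent holds there. If q is false, the consequent reduces to true regardless of the other variables. Either way the consequent holds.

(⇐) This fails. Under q = T, u = T, s = F, the left side is false but the right side is true.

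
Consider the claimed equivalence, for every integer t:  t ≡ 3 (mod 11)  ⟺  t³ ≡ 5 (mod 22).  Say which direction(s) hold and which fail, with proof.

(→) This fails: take t = 14. Then 14 ≡ 3 (mod 11), but 14³ = 2744 ≡ 16 (mod 22), not 5.

(←) Conversely, the residues r modulo 22 with r³ ≡ 5 (mod 22) are exactly {3}, and each is ≡ 3 (mod 11).

(⇒) fails; (⇐) holds.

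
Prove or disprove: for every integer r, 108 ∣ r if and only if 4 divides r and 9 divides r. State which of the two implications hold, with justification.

(←) This fails: take r = 36. Both 4 ∣ 36 and 9 ∣ 36, yet 36 is not a multiple of 108 (since 36 = 0·108 + 36), so 108 ∤ 36.

(→) If 108 ∣ r, write r = 108q. Since 108 = 27·4, r = 4·(27q), so 4 ∣ r; and since 108 = 12·9, r = 9·(12q), so 9 ∣ r.

Not equivalent: only (⇒) holds.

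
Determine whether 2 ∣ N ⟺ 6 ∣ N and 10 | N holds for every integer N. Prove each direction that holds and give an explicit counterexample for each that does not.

Converse. Suppose 6 ∣ N and 10 ∣ N. Any common multiple of 6 and 10 is a multiple of their lcm; here lcm(6, 10) = 6·10/gcd(6, 10) = 60/2 = 30, so 30 ∣ N. Since 2 ∣ 30, it follows that 2 ∣ N.

Forward direction. This fails: take N = 2. Certainly 2 ∣ 2, but 6 ∤ 2.

Not equivalent: only (⇐) holds.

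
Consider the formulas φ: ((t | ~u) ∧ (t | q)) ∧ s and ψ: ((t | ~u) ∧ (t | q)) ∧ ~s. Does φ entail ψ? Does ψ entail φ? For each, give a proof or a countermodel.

Neither implication holds.

(→) This fails. Under q = T, t = F, u = F, s = T, the left side is true but the right side is false.

(←) This fails. Under q = T, t = F, u = F, s = F, the left side is false but the right side is true.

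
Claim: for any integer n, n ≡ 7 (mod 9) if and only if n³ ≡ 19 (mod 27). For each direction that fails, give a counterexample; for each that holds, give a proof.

Converse. The residues r modulo 27 with r³ ≡ 19 (mod 27) are exactly {7, 16, 25}, and each is ≡ 7 (mod 9).

Forward direction. Suppose n ≡ 7 (mod 9). Working modulo 27, n ∈ {7, 16, 25}; for each such r, r³ ≡ 19 (mod 27).

The biconditional holds.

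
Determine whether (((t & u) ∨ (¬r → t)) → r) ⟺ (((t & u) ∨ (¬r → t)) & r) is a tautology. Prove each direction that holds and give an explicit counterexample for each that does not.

(⇒) fails; (⇐) holds.

(←) Assume the antecedent. If r is true, ((t & u) ∨ (¬r → t)) → r reduces to true regardless of the other variables. If r is false, the antecedent cannot hold. Either way ((t & u) ∨ (¬r → t)) → r holds.

(→) This fails. Under r = F, t = F, u = F, the left side is true but the right side is false.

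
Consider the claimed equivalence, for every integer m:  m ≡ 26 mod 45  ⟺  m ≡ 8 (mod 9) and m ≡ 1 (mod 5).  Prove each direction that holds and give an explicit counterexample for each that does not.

Both directions hold; the statement is true.

(⇒) Suppose m ≡ 26 (mod 45); write m = 45j + 26. Since 9 ∣ 45, reducing mod 9 gives m ≡ 26 ≡ 8 (mod 9); since 5 ∣ 45, reducing mod 5 gives m ≡ 26 ≡ 1 (mod 5).

(⇐) Conversely, if m ≡ 8 (mod 9) and m ≡ 1 (mod 5), then by the Chinese remainder theorem m ≡ 26 (mod 45). This is exactly m ≡ 26 (mod 45).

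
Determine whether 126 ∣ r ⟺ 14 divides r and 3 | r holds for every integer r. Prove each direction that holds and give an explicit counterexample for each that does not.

Forward direction. If 126 ∣ r, write r = 126q. Since 126 = 9·14, r = 14·(9q), so 14 ∣ r; and since 126 = 42·3, r = 3·(42q), so 3 ∣ r.

Converse. This fails: take r = 42. Both 14 ∣ 42 and 3 ∣ 42, yet 42 is not a multiple of 126 (since 42 = 0·126 + 42), so 126 ∤ 42.

The forward direction holds; the converse fails.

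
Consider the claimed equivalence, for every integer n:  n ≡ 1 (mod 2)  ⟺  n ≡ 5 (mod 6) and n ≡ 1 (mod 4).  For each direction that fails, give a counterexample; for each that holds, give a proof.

(⟸) If n ≡ 5 (mod 6) and n ≡ 1 (mod 4), then by the Chinese remainder theorem n ≡ 5 (mod 12). Since 5 ≡ 1 (mod 2) and 2 ∣ 12, we get n ≡ 1 (mod 2).

(⟹) This fails: n = 1 gives 1 ≡ 1 (mod 2) but 1 ≡ 1 (mod 6), so the conjunction on the right does not hold.

Only the reverse direction holds.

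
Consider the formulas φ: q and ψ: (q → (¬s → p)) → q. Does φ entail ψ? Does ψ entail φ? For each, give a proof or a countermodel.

(⇐) Assume the antecedent. If q is true, q reduces to true regardless of the other variables. If q is false, the antecedent cannot hold. Either way q holds.

(⇒) Assume the antecedent. If q is true, (q → (¬s → p)) → q reduces to true regardless of the other variables. If q is false, the antecedent cannot hold. Either way (q → (¬s → p)) → q holds.

Both directions hold; the statement is true.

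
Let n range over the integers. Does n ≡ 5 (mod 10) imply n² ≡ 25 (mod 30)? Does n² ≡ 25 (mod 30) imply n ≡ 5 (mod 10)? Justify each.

(⇒) This fails: take n = 15. Then 15 ≡ 5 (mod 10), but 15² = 225 ≡ 15 (mod 30), not 25.

(⇐) Conversely, the residues r modulo 30 with r² ≡ 25 (mod 30) are exactly {5, 25}, and each is ≡ 5 (mod 10).

Only the converse holds.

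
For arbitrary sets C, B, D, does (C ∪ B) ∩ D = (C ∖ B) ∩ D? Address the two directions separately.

(⟹) This inclusion fails. Take C = ∅, B = {1}, D = {1}; then 1 ∈ (C ∪ B) ∩ D but 1 ∉ (C ∖ B) ∩ D.

(⟸) Let x ∈ (C ∖ B) ∩ D. Then x ∈ C ∩ D and x ∉ B, from which x ∈ (C ∪ B) ∩ D.

(⊆) fails; (⊇) holds.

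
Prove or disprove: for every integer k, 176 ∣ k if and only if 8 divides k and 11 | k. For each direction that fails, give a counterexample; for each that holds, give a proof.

(←) This fails: take k = 88. Both 8 ∣ 88 and 11 ∣ 88, yet 88 is not a multiple of 176 (since 88 = 0·176 + 88), so 176 ∤ 88.

(→) If 176 ∣ k, write k = 176q. Since 176 = 22·8, k = 8·(22q), so 8 ∣ k; and since 176 = 16·11, k = 11·(16q), so 11 ∣ k.

The forward direction holds; the converse fails.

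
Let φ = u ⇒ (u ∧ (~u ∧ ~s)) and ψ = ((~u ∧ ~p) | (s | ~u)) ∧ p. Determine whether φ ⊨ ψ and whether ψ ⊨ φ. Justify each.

(⇒) This fails. Under u = F, p = F, s = F, the left side is true but the right side is false.

(⇐) This fails. Under u = T, p = T, s = T, the left side is false but the right side is true.

Neither implication holds.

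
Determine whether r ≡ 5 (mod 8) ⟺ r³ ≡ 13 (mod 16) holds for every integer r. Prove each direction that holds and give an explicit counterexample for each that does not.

(⟹) This fails: take r = 13. Then 13 ≡ 5 (mod 8), but 13³ = 2197 ≡ 5 (mod 16), not 13.

(⟸) Conversely, the residues r modulo 16 with r³ ≡ 13 (mod 16) are exactly {5}, and each is ≡ 5 (mod 8).

(⇒) fails; (⇐) holds.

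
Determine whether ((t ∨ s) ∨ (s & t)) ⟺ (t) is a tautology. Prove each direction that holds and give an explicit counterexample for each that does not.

(⇒) This fails. Under s = T, t = F, the left side is true but the right side is false.

(⇐) Assume the antecedent. If s is true, (t ∨ s) ∨ (s & t) reduces to true regardless of the other variables. If s is false, the antecedent forces (s = F, t = T), and (t ∨ s) ∨ (s & t) holds there. Either way (t ∨ s) ∨ (s & t) holds.

Only the reverse direction holds.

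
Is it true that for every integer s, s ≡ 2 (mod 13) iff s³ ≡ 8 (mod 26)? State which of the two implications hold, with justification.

(→) This fails: take s = 15. Then 15 ≡ 2 (mod 13), but 15³ = 3375 ≡ 21 (mod 26), not 8.

(←) This fails: take s = 6. Then 6³ = 216 ≡ 8 (mod 26), yet 6 ≡ 6 (mod 13), not 2.

Neither implication holds.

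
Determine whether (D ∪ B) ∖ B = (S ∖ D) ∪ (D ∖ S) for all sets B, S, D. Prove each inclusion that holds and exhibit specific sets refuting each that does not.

Forward inclusion. This inclusion fails. Take B = ∅, S = {1}, D = {1}; then 1 ∈ (D ∪ B) ∖ B but 1 ∉ (S ∖ D) ∪ (D ∖ S).

Reverse inclusion. This inclusion fails. Take B = ∅, S = {1}, D = ∅; then 1 ∈ (S ∖ D) ∪ (D ∖ S) but 1 ∉ (D ∪ B) ∖ B.

Neither inclusion holds.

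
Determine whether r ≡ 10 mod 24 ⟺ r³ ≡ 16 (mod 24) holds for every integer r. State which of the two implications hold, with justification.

(⟹) Suppose r ≡ 10 mod 24. Write r = 24j + 10. Then (24j + 10)³ = 13824j³ + 17280j² + 7200j + 1000 = 24(576j³ + 720j² + 300j + 41) + 16, so r³ ≡ 16 (mod 24).

(⟸) This fails: take r = 4. Then 4³ = 64 ≡ 16 (mod 24), yet 4 ≡ 4 (mod 24), not 10.

(⇒) holds; (⇐) fails.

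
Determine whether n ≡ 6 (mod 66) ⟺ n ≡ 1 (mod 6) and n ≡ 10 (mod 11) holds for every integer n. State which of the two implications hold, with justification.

Neither direction holds.

(⇒) This fails: n = 6 gives 6 ≡ 6 (mod 66) but 6 ≡ 0 (mod 6), so the conjunction on the right does not hold.

(⇐) This fails: n = 43 satisfies both congruences on the right (43 ≡ 1 mod 6 and 43 ≡ 10 mod 11) yet 43 ≡ 43 (mod 66), not 6.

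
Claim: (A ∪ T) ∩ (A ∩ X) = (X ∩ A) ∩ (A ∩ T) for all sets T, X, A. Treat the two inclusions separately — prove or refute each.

Only the reverse inclusion holds.

(⟹) This inclusion fails. Take T = ∅, X = {1}, A = {1}; then 1 ∈ (A ∪ T) ∩ (A ∩ X) but 1 ∉ (X ∩ A) ∩ (A ∩ T).

(⟸) Let x ∈ (X ∩ A) ∩ (A ∩ T). Then x ∈ T ∩ X ∩ A, from which x ∈ (A ∪ T) ∩ (A ∩ X).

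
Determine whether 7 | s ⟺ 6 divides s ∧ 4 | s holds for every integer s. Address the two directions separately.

[⇒] This fails: take s = 7. Certainly 7 ∣ 7, but 6 ∤ 7.

[⇐] This fails: take s = 12. Both 6 ∣ 12 and 4 ∣ 12, yet 12 is not a multiple of 7 (since 12 = 1·7 + 5), so 7 ∤ 12.

Both directions fail.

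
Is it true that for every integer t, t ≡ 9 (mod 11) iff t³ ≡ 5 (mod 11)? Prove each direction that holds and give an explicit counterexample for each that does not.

[⇒] This fails: take t = 9. Then 9 ≡ 9 (mod 11), but 9³ = 729 ≡ 3 (mod 11), not 5.

[⇐] This fails: take t = 3. Then 3³ = 27 ≡ 5 (mod 11), yet 3 ≡ 3 (mod 11), not 9.

(⇒) fails and (⇐) fails.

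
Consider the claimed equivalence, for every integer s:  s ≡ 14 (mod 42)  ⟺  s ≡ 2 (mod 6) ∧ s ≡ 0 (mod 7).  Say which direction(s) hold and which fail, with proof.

Both implications hold.

(⇒) Suppose s ≡ 14 (mod 42); write s = 42j + 14. Since 6 ∣ 42, reducing mod 6 gives s ≡ 14 ≡ 2 (mod 6); since 7 ∣ 42, reducing mod 7 gives s ≡ 14 ≡ 0 (mod 7).

(⇐) Conversely, if s ≡ 2 (mod 6) and s ≡ 0 (mod 7), then by the Chinese remainder theorem s ≡ 14 (mod 42). This is exactly s ≡ 14 (mod 42).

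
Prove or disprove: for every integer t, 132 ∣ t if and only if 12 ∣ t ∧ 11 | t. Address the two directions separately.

(⇒) If 132 ∣ t, write t = 132q. Since 132 = 11·12, t = 12·(11q), so 12 ∣ t; and since 132 = 12·11, t = 11·(12q), so 11 ∣ t.

(⇐) Suppose 12 ∣ t and 11 ∣ t. Any common multiple of 12 and 11 is a multiple of their lcm; here gcd(12, 11) = 1, so lcm(12, 11) = 12·11 = 132, so 132 ∣ t.

Both implications hold.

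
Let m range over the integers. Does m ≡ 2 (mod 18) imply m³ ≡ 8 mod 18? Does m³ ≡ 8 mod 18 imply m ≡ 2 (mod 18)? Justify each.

Only the forward implication holds.

(⟹) Suppose m ≡ 2 (mod 18). Write m = 18j + 2. Then (18j + 2)³ = 5832j³ + 1944j² + 216j + 8 = 18(324j³ + 108j² + 12j) + 8, so m³ ≡ 8 (mod 18).

(⟸) This fails: take m = 8. Then 8³ = 512 ≡ 8 (mod 18), yet 8 ≡ 8 (mod 18), not 2.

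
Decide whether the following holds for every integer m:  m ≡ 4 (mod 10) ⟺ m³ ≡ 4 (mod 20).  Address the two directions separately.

Both directions hold.

[⇒] Suppose m ≡ 4 (mod 10). Working modulo 20, m ∈ {4, 14}; for each such r, r³ ≡ 4 (mod 20).

[⇐] Conversely, the residues r modulo 20 with r³ ≡ 4 (mod 20) are exactly {4, 14}, and each is ≡ 4 (mod 10).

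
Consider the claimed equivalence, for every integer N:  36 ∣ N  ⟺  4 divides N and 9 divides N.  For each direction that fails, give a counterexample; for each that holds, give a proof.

Both directions hold.

Forward direction. If 36 ∣ N, write N = 36q. Since 36 = 9·4, N = 4·(9q), so 4 ∣ N; and since 36 = 4·9, N = 9·(4q), so 9 ∣ N.

Converse. Suppose 4 ∣ N and 9 ∣ N. Any common multiple of 4 and 9 is a multiple of their lcm; here gcd(4, 9) = 1, so lcm(4, 9) = 4·9 = 36, so 36 ∣ N.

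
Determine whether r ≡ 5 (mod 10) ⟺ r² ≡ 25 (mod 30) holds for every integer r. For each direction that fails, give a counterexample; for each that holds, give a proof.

(⟹) This fails: take r = 15. Then 15 ≡ 5 (mod 10), but 15² = 225 ≡ 15 (mod 30), not 25.

(⟸) Conversely, the residues r modulo 30 with r² ≡ 25 (mod 30) are exactly {5, 25}, and each is ≡ 5 (mod 10).

(⇒) fails; (⇐) holds.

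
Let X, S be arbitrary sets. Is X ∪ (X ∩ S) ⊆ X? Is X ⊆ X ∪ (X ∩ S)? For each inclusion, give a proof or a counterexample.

Reverse inclusion. Let x ∈ X. Then either x ∈ X and x ∉ S; or x ∈ X ∩ S. In each case x ∈ X ∪ (X ∩ S), so X ⊆ X ∪ (X ∩ S).

Forward inclusion. Let x ∈ X ∪ (X ∩ S). Then either x ∈ X and x ∉ S; or x ∈ X ∩ S. In each case x ∈ X, so X ∪ (X ∩ S) ⊆ X.

Both inclusions hold.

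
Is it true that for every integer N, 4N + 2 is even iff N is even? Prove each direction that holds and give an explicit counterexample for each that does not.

Only the converse holds.

(⇒) This fails: take N = 3. Then 4N + 2 = 14, which is even, yet N = 3 is odd, not even.

(⇐) Suppose N is even. Since 4 is even, 4N is even for every N, so 4N + 2 has the same parity as 2, which is even. Hence 4N + 2 is even.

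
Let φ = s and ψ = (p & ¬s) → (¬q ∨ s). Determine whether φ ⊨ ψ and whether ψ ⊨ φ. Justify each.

The forward direction holds; the converse fails.

(⟹) Assume the antecedent. If q is true, the antecedent forces (q = T, p = F, s = T) or (q = T, p = T, s = T), and (p & ¬s) → (¬q ∨ s) holds there. If q is false, (p & ¬s) → (¬q ∨ s) reduces to true regardless of the other variables. Either way (p & ¬s) → (¬q ∨ s) holds.

(⟸) This fails. Under q = F, p = F, s = F, the left side is false but the right side is true.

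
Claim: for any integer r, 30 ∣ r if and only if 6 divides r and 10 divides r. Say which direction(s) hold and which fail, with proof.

(⟹) If 30 ∣ r, write r = 30q. Since 30 = 5·6, r = 6·(5q), so 6 ∣ r; and since 30 = 3·10, r = 10·(3q), so 10 ∣ r.

(⟸) Suppose 6 ∣ r and 10 ∣ r. Any common multiple of 6 and 10 is a multiple of their lcm; here lcm(6, 10) = 6·10/gcd(6, 10) = 60/2 = 30, so 30 ∣ r.

Equivalent; both directions hold.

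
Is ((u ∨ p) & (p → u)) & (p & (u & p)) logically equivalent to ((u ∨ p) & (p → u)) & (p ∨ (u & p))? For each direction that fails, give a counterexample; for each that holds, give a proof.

Forward direction. Assume the antecedent. If u is true, the antecedent forces (u = T, p = T), and the consequent holds there. If u is false, the antecedent cannot hold. Either way the consequent holds.

Converse. Assume the antecedent. If u is true, the antecedent forces (u = T, p = T), and the consequent holds there. If u is false, the antecedent cannot hold. Either way the consequent holds.

Both directions hold; the statement is true.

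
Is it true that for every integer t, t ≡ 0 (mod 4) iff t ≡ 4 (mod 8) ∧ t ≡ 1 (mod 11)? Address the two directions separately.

Not equivalent: only (⇐) holds.

(⟹) This fails: t = 0 gives 0 ≡ 0 (mod 4) but 0 ≡ 0 (mod 8), so the conjunction on the right does not hold.

(⟸) Conversely, if t ≡ 4 (mod 8) and t ≡ 1 (mod 11), then by the Chinese remainder theorem t ≡ 12 (mod 88). Since 12 ≡ 0 (mod 4) and 4 ∣ 88, we get t ≡ 0 (mod 4).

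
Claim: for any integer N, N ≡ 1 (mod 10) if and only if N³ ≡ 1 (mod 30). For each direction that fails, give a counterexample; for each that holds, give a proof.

(⇒) This fails: take N = 11. Then 11 ≡ 1 (mod 10), but 11³ = 1331 ≡ 11 (mod 30), not 1.

(⇐) Conversely, the residues r modulo 30 with r³ ≡ 1 (mod 30) are exactly {1}, and each is ≡ 1 (mod 10).

(⇒) fails; (⇐) holds.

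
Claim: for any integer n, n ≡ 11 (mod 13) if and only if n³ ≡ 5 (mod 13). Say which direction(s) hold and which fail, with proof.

(⇒) holds; (⇐) fails.

Converse. This fails: take n = 7. Then 7³ = 343 ≡ 5 (mod 13), yet 7 ≡ 7 (mod 13), not 11.

Forward direction. Suppose n ≡ 11 (mod 13). Write n = 13j + 11. Then (13j + 11)³ = 2197j³ + 5577j² + 4719j + 1331 = 13(169j³ + 429j² + 363j + 102) + 5, so n³ ≡ 5 (mod 13).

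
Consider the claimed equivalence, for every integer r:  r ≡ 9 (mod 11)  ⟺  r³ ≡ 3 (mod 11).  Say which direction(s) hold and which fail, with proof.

(⇐) For the converse, argue contrapositively. If r ≢ 9 (mod 11), then r is congruent to one of 0, 1, 2, 3, 4, 5, 6, 7, 8, 10 modulo 11, and these give r³ ≡ 0, 1, 8, 5, 9, 4, 7, 2, 6, 10 respectively — never 3.

(⇒) Suppose r ≡ 9 (mod 11). Write r = 11j + 9. Then (11j + 9)³ = 1331j³ + 3267j² + 2673j + 729 = 11(121j³ + 297j² + 243j + 66) + 3, so r³ ≡ 3 (mod 11).

The biconditional holds.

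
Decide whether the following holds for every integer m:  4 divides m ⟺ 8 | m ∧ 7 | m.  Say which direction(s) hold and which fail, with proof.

Not equivalent: only (⇐) holds.

[⇒] This fails: take m = 4. Certainly 4 ∣ 4, but 8 ∤ 4.

[⇐] Suppose 8 ∣ m and 7 ∣ m. Any common multiple of 8 and 7 is a multiple of their lcm; here gcd(8, 7) = 1, so lcm(8, 7) = 8·7 = 56, so 56 ∣ m. Since 4 ∣ 56, it follows that 4 ∣ m.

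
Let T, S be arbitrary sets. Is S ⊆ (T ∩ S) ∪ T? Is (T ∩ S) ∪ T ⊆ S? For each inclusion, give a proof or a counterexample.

(⟹) This inclusion fails. Take T = ∅, S = {1}; then 1 ∈ S but 1 ∉ (T ∩ S) ∪ T.

(⟸) This inclusion fails. Take T = {1}, S = ∅; then 1 ∈ (T ∩ S) ∪ T but 1 ∉ S.

Neither inclusion holds.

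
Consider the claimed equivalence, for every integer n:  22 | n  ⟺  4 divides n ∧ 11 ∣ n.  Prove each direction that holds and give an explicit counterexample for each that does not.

Only the converse holds.

(⟸) Suppose 4 ∣ n and 11 ∣ n. Any common multiple of 4 and 11 is a multiple of their lcm; here gcd(4, 11) = 1, so lcm(4, 11) = 4·11 = 44, so 44 ∣ n. Since 22 ∣ 44, it follows that 22 ∣ n.

(⟹) This fails: take n = 22. Certainly 22 ∣ 22, but 4 ∤ 22.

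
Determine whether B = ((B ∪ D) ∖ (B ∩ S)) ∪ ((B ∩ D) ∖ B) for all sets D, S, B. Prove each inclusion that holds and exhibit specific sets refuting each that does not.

Forward inclusion. This inclusion fails. Take D = ∅, S = {1}, B = {1}; then 1 ∈ B but 1 ∉ ((B ∪ D) ∖ (B ∩ S)) ∪ ((B ∩ D) ∖ B).

Reverse inclusion. This inclusion fails. Take D = {1}, S = ∅, B = ∅; then 1 ∈ ((B ∪ D) ∖ (B ∩ S)) ∪ ((B ∩ D) ∖ B) but 1 ∉ B.

(⊆) fails and (⊇) fails.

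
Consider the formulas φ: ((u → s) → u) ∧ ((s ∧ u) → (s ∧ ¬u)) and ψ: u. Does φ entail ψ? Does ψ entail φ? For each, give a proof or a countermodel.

(⇒) holds; (⇐) fails.

[⇐] This fails. Under s = T, u = T, the left side is false but the right side is true.

[⇒] Assume the antecedent. If s is true, the antecedent cannot hold. If s is false, the antecedent forces (s = F, u = T), and u holds there. Either way u holds.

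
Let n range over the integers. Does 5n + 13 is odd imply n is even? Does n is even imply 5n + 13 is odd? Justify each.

The biconditional holds.

[⇒] Suppose 5n + 13 is odd. Since 5 is odd, 5n and n have the same parity, so 5n + 13 ≡ n + 13 (mod 2). As 13 is odd, 5n + 13 is odd exactly when n is even. Thus n is even.

[⇐] Conversely, suppose n is even; write n = 2j. Then 5n + 13 = 5·(2j) + 13 = 2·5j + 13, which is odd.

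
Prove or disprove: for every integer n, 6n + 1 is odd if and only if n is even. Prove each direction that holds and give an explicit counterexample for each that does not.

Not equivalent: only (⇐) holds.

(⇒) This fails: take n = 1. Then 6n + 1 = 7, which is odd, yet n = 1 is odd, not even.

(⇐) Suppose n is even. Since 6 is even, 6n is even for every n, so 6n + 1 has the same parity as 1, which is odd. Hence 6n + 1 is odd.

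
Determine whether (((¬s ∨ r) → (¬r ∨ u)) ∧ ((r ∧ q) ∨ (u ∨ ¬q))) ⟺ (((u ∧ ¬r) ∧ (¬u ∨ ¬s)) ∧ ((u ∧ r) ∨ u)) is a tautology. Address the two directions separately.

The forward direction fails; the converse holds.

(⟹) This fails. Under r = F, q = F, s = F, u = F, the left side is true but the right side is false.

(⟸) Assume the antecedent. If r is true, the antecedent cannot hold. If r is false, the antecedent forces (r = F, q = F, s = F, u = T) or (r = F, q = T, s = F, u = T), and the consequent holds there. Either way the consequent holds.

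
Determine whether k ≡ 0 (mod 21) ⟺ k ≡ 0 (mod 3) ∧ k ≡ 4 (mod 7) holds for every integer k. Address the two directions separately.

(⇒) This fails: k = 0 gives 0 ≡ 0 (mod 21) but 0 ≡ 0 (mod 7), so the conjunction on the right does not hold.

(⇐) This fails: k = 18 satisfies both congruences on the right (18 ≡ 0 mod 3 and 18 ≡ 4 mod 7) yet 18 ≡ 18 (mod 21), not 0.

(⇒) fails and (⇐) fails.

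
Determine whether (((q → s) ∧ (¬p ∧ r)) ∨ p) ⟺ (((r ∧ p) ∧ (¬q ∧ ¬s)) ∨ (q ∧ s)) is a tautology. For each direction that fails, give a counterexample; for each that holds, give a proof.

(⟹) This fails. Under s = F, q = F, r = T, p = F, the left side is true but the right side is false.

(⟸) This fails. Under s = T, q = T, r = F, p = F, the left side is false but the right side is true.

Both directions fail.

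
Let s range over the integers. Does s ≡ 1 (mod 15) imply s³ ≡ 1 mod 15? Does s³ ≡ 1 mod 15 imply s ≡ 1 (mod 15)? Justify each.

Both implications hold.

(→) Suppose s ≡ 1 (mod 15). Write s = 15j + 1. Then (15j + 1)³ = 3375j³ + 675j² + 45j + 1 = 15(225j³ + 45j² + 3j) + 1, so s³ ≡ 1 (mod 15).

(←) Conversely, suppose s³ ≡ 1 (mod 15). The only residue r in {0, …, 14} with r³ ≡ 1 (mod 15) is r = 1, so s ≡ 1 (mod 15).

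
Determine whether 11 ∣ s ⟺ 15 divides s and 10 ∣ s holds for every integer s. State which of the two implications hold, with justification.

[⇒] This fails: take s = 11. Certainly 11 ∣ 11, but 15 ∤ 11.

[⇐] This fails: take s = 30. Both 15 ∣ 30 and 10 ∣ 30, yet 30 is not a multiple of 11 (since 30 = 2·11 + 8), so 11 ∤ 30.

Neither direction holds.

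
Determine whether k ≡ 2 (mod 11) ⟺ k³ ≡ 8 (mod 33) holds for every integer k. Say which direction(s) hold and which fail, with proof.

(⇒) This fails: take k = 13. Then 13 ≡ 2 (mod 11), but 13³ = 2197 ≡ 19 (mod 33), not 8.

(⇐) Conversely, the residues r modulo 33 with r³ ≡ 8 (mod 33) are exactly {2}, and each is ≡ 2 (mod 11).

Only the reverse direction holds.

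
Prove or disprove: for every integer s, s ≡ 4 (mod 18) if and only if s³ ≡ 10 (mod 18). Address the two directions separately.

(→) Suppose s ≡ 4 (mod 18). Write s = 18j + 4. Then (18j + 4)³ = 5832j³ + 3888j² + 864j + 64 = 18(324j³ + 216j² + 48j + 3) + 10, so s³ ≡ 10 (mod 18).

(←) This fails: take s = 10. Then 10³ = 1000 ≡ 10 (mod 18), yet 10 ≡ 10 (mod 18), not 4.

Only the forward implication holds.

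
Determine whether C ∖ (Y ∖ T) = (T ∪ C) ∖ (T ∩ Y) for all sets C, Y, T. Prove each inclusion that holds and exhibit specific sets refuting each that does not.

Both inclusions fail.

(⟹) This inclusion fails. Take C = {1}, Y = {1}, T = {1}; then 1 ∈ C ∖ (Y ∖ T) but 1 ∉ (T ∪ C) ∖ (T ∩ Y).

(⟸) This inclusion fails. Take C = {1}, Y = {1}, T = ∅; then 1 ∈ (T ∪ C) ∖ (T ∩ Y) but 1 ∉ C ∖ (Y ∖ T).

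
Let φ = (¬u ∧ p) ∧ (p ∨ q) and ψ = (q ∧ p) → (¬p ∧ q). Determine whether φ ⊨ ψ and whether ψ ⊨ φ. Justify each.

(⟹) This fails. Under u = F, p = T, q = T, the left side is true but the right side is false.

(⟸) This fails. Under u = F, p = F, q = F, the left side is false but the right side is true.

(⇒) fails and (⇐) fails.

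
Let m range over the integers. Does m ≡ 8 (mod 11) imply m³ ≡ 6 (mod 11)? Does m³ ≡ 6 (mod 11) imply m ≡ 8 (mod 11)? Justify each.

Both implications hold.

[⇐] Suppose m³ ≡ 6 (mod 11). The only residue r in {0, …, 10} with r³ ≡ 6 (mod 11) is r = 8, so m ≡ 8 (mod 11).

[⇒] Suppose m ≡ 8 (mod 11). Write m = 11j + 8. Then (11j + 8)³ = 1331j³ + 2904j² + 2112j + 512 = 11(121j³ + 264j² + 192j + 46) + 6, so m³ ≡ 6 (mod 11).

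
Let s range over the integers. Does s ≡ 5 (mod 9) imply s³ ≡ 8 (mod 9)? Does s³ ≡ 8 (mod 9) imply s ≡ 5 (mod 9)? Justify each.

[⇒] Suppose s ≡ 5 (mod 9). Write s = 9j + 5. Then (9j + 5)³ = 729j³ + 1215j² + 675j + 125 = 9(81j³ + 135j² + 75j + 13) + 8, so s³ ≡ 8 (mod 9).

[⇐] This fails: take s = 2. Then 2³ = 8 ≡ 8 (mod 9), yet 2 ≡ 2 (mod 9), not 5.

Not equivalent: only (⇒) holds.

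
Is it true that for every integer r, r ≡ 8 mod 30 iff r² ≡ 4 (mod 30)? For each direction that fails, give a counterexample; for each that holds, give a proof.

Only the forward direction holds.

[⇒] Suppose r ≡ 8 mod 30. Write r = 30j + 8. Then (30j + 8)² = 900j² + 480j + 64 = 30(30j² + 16j + 2) + 4, so r² ≡ 4 (mod 30).

[⇐] This fails: take r = 2. Then 2² = 4 ≡ 4 (mod 30), yet 2 ≡ 2 (mod 30), not 8.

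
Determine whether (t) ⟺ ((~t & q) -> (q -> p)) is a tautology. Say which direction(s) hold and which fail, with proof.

(→) Assume the antecedent. If p is true, (~t & q) -> (q -> p) reduces to true regardless of the other variables. If p is false, the antecedent forces (p = F, t = T, q = F) or (p = F, t = T, q = T), and (~t & q) -> (q -> p) holds there. Either way (~t & q) -> (q -> p) holds.

(←) This fails. Under p = F, t = F, q = F, the left side is false but the right side is true.

Only the forward implication holds.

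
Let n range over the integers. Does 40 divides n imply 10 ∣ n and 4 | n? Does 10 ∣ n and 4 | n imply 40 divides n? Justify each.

(⇐) This fails: take n = 20. Both 10 ∣ 20 and 4 ∣ 20, yet 20 is not a multiple of 40 (since 20 = 0·40 + 20), so 40 ∤ 20.

(⇒) If 40 ∣ n, write n = 40q. Since 40 = 4·10, n = 10·(4q), so 10 ∣ n; and since 40 = 10·4, n = 4·(10q), so 4 ∣ n.

Not equivalent: only (⇒) holds.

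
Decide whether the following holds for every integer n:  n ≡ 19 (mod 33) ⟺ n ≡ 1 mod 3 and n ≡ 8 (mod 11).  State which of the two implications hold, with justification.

[⇐] If n ≡ 1 (mod 3) and n ≡ 8 (mod 11), then by the Chinese remainder theorem n ≡ 19 (mod 33). This is exactly n ≡ 19 (mod 33).

[⇒] Suppose n ≡ 19 (mod 33); write n = 33j + 19. Since 3 ∣ 33, reducing mod 3 gives n ≡ 19 ≡ 1 (mod 3); since 11 ∣ 33, reducing mod 11 gives n ≡ 19 ≡ 8 (mod 11).

The biconditional holds.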